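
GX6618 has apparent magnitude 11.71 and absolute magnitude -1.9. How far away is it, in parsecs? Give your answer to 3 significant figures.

m − M = 5 log₁₀(d/10 pc)
11.71 − (-1.9) = 13.61 = 5 log₁₀(d/10)
d = 10 × 10^(13.61/5) = 10 × 10^2.722 = 5272 pc.

5.27×10^3 pc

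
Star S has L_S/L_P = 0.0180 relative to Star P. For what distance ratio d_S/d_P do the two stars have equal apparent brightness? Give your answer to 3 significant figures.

0.134

Equal flux requires L_S/d_S² = L_P/d_P², so d_S/d_P = √(L_S/L_P)
= √(0.0180) = 0.1342.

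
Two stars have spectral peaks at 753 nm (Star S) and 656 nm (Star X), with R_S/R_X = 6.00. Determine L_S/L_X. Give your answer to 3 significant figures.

Wien's law gives T ∝ 1/λ_max, so T_S/T_X = λ_X/λ_S = 656/753 = 0.8712.
Then L ∝ R²T⁴ gives L_S/L_X = (6.00)² × (0.8712)⁴ = 36.00 × 0.5760 = 20.74.

20.7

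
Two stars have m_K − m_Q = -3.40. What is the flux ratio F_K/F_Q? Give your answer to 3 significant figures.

22.9

F_K/F_Q = 10^(−(m_K − m_Q)/2.5) = 10^(3.40/2.5) = 10^1.360 = 22.91.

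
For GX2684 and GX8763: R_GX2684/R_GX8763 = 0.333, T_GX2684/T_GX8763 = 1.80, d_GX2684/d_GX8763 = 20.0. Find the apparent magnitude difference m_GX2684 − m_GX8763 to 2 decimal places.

L_GX2684/L_GX8763 = (0.333)²(1.80)⁴ = 1.164.
F_GX2684/F_GX8763 = (L_GX2684/L_GX8763)/(d_GX2684/d_GX8763)² = 1.164/400.0 = 0.002910.
m_GX2684 − m_GX8763 = −2.5 log₁₀(0.002910) = 6.34.

6.34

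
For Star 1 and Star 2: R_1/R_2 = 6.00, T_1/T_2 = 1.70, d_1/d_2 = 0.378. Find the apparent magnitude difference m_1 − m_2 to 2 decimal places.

L_1/L_2 = (6.00)²(1.70)⁴ = 300.7.
F_1/F_2 = (L_1/L_2)/(d_1/d_2)² = 300.7/0.1429 = 2104.
m_1 − m_2 = −2.5 log₁₀(2104) = -8.31.

-8.31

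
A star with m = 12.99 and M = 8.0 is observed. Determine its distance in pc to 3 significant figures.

99.5 pc

m − M = 5 log₁₀(d/10 pc)
12.99 − (8.0) = 4.99 = 5 log₁₀(d/10)
d = 10 × 10^(4.99/5) = 10 × 10^0.998 = 99.54 pc.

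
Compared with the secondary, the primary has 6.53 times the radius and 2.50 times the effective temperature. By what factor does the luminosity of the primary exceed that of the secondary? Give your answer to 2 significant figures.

1.7×10^3

From the Stefan–Boltzmann law, L ∝ R²T⁴, so
L_p/L_s = (R_p/R_s)² (T_p/T_s)⁴ = (6.53)² × (2.50)⁴ = 42.64 × 39.06 = 1666.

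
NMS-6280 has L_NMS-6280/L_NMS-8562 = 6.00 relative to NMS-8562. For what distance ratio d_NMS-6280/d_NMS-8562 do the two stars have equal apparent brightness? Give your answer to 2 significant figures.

Equal flux requires L_NMS-6280/d_NMS-6280² = L_NMS-8562/d_NMS-8562², so d_NMS-6280/d_NMS-8562 = √(L_NMS-6280/L_NMS-8562)
= √(6.00) = 2.449.

2.4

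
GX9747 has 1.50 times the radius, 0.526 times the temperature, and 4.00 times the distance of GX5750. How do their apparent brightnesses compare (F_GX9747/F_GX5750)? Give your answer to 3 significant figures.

L_GX9747/L_GX5750 = (R_GX9747/R_GX5750)²(T_GX9747/T_GX5750)⁴ = (1.50)² × (0.526)⁴ = 0.1722.
F_GX9747/F_GX5750 = (L_GX9747/L_GX5750)/(d_GX9747/d_GX5750)² = 0.1722 / (4.00)² = 0.01076.

0.0108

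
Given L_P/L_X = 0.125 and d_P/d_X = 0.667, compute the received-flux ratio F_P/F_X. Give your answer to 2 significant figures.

0.28

F = L/(4πd²), so F_P/F_X = (L_P/L_X) / (d_P/d_X)²
= 0.125 / (0.667)² = 0.125 / 0.4449 = 0.2810.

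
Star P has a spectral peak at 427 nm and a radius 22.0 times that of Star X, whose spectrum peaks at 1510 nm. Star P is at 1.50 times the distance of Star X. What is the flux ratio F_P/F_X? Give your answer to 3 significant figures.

Wien's law: T_P/T_X = λ_X/λ_P = 1510/427 = 3.536.
L_P/L_X = (R_P/R_X)²(T_P/T_X)⁴ = (22.0)²(3.536)⁴ = 7.569×10^4.
F_P/F_X = (L_P/L_X)/(d_P/d_X)² = 7.569×10^4/(1.50)² = 3.364×10^4.

3.36×10^4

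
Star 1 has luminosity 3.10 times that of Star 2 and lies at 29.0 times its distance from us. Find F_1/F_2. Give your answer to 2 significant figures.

0.0037

F = L/(4πd²), so F_1/F_2 = (L_1/L_2) / (d_1/d_2)²
= 3.10 / (29.0)² = 3.10 / 841.0 = 0.003686.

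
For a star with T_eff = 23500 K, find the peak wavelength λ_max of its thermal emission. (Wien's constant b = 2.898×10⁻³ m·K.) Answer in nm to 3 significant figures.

λ_max = b/T = 2.898×10⁻³ / 23500 = 1.23×10^-7 m = 123.3 nm.

123 nm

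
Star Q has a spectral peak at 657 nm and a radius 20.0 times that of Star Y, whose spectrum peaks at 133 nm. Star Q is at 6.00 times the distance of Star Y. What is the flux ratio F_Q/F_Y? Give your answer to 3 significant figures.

0.0187

Wien's law: T_Q/T_Y = λ_Y/λ_Q = 133/657 = 0.2024.
L_Q/L_Y = (R_Q/R_Y)²(T_Q/T_Y)⁴ = (20.0)²(0.2024)⁴ = 0.6717.
F_Q/F_Y = (L_Q/L_Y)/(d_Q/d_Y)² = 0.6717/(6.00)² = 0.01866.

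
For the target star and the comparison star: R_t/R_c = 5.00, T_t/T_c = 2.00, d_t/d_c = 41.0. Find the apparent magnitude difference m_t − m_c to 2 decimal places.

L_t/L_c = (5.00)²(2.00)⁴ = 400.0.
F_t/F_c = (L_t/L_c)/(d_t/d_c)² = 400.0/1681 = 0.2380.
m_t − m_c = −2.5 log₁₀(0.2380) = 1.56.

1.56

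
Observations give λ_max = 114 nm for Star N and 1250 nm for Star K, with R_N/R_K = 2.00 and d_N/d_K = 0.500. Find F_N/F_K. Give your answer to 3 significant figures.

Wien's law: T_N/T_K = λ_K/λ_N = 1250/114 = 10.96.
L_N/L_K = (R_N/R_K)²(T_N/T_K)⁴ = (2.00)²(10.96)⁴ = 5.782×10^4.
F_N/F_K = (L_N/L_K)/(d_N/d_K)² = 5.782×10^4/(0.500)² = 2.313×10^5.

2.31×10^5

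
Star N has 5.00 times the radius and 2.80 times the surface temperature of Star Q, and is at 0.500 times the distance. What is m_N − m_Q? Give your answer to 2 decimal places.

-9.47

L_N/L_Q = (5.00)²(2.80)⁴ = 1537.
F_N/F_Q = (L_N/L_Q)/(d_N/d_Q)² = 1537/0.2500 = 6147.
m_N − m_Q = −2.5 log₁₀(6147) = -9.47.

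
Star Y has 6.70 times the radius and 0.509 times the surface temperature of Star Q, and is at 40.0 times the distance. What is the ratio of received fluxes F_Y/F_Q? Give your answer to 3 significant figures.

0.00188

L_Y/L_Q = (R_Y/R_Q)²(T_Y/T_Q)⁴ = (6.70)² × (0.509)⁴ = 3.013.
F_Y/F_Q = (L_Y/L_Q)/(d_Y/d_Q)² = 3.013 / (40.0)² = 0.001883.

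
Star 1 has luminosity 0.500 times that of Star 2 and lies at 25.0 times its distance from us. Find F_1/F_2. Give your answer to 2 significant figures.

8.0×10^-4

F = L/(4πd²), so F_1/F_2 = (L_1/L_2) / (d_1/d_2)²
= 0.500 / (25.0)² = 0.500 / 625.0 = 8.000×10^-4.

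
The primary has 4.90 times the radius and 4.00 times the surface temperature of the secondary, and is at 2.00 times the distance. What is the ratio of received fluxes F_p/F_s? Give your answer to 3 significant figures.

1.54×10^3

L_p/L_s = (R_p/R_s)²(T_p/T_s)⁴ = (4.90)² × (4.00)⁴ = 6147.
F_p/F_s = (L_p/L_s)/(d_p/d_s)² = 6147 / (2.00)² = 1537.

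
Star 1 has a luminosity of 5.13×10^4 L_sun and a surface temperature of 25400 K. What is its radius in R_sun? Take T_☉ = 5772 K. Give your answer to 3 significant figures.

11.7 R_sun

R/R_☉ = √(L/L_☉) / (T/T_☉)² = √(5.13×10^4) / (4.401)²
       = 226.5 / 19.36 = 11.70.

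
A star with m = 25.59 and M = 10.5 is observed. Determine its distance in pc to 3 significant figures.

m − M = 5 log₁₀(d/10 pc)
25.59 − (10.5) = 15.09 = 5 log₁₀(d/10)
d = 10 × 10^(15.09/5) = 10 × 10^3.018 = 1.042×10^4 pc.

1.04×10^4 pc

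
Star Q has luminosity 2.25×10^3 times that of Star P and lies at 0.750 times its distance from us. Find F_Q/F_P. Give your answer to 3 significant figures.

4.00×10^3

F = L/(4πd²), so F_Q/F_P = (L_Q/L_P) / (d_Q/d_P)²
= 2.25×10^3 / (0.750)² = 2.25×10^3 / 0.5625 = 4000.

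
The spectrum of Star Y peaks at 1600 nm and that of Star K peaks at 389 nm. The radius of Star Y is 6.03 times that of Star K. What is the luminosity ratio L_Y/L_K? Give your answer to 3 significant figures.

0.127

Wien's law gives T ∝ 1/λ_max, so T_Y/T_K = λ_K/λ_Y = 389/1600 = 0.2431.
Then L ∝ R²T⁴ gives L_Y/L_K = (6.03)² × (0.2431)⁴ = 36.36 × 0.003494 = 0.1270.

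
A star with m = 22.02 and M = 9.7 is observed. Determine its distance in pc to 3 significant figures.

m − M = 5 log₁₀(d/10 pc)
22.02 − (9.7) = 12.32 = 5 log₁₀(d/10)
d = 10 × 10^(12.32/5) = 10 × 10^2.464 = 2911 pc.

2.91×10^3 pc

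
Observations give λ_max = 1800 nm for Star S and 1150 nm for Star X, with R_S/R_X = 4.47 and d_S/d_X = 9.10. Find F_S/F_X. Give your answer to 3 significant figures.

Wien's law: T_S/T_X = λ_X/λ_S = 1150/1800 = 0.6389.
L_S/L_X = (R_S/R_X)²(T_S/T_X)⁴ = (4.47)²(0.6389)⁴ = 3.329.
F_S/F_X = (L_S/L_X)/(d_S/d_X)² = 3.329/(9.10)² = 0.04020.

0.0402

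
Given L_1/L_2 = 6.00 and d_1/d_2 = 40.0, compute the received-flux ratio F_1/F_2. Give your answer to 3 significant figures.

0.00375

F = L/(4πd²), so F_1/F_2 = (L_1/L_2) / (d_1/d_2)²
= 6.00 / (40.0)² = 6.00 / 1600 = 0.003750.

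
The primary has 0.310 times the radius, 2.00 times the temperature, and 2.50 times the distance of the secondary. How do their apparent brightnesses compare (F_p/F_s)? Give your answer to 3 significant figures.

L_p/L_s = (R_p/R_s)²(T_p/T_s)⁴ = (0.310)² × (2.00)⁴ = 1.538.
F_p/F_s = (L_p/L_s)/(d_p/d_s)² = 1.538 / (2.50)² = 0.2460.

0.246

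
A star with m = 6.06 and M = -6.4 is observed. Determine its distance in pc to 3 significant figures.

3.10×10^3 pc

m − M = 5 log₁₀(d/10 pc)
6.06 − (-6.4) = 12.46 = 5 log₁₀(d/10)
d = 10 × 10^(12.46/5) = 10 × 10^2.492 = 3105 pc.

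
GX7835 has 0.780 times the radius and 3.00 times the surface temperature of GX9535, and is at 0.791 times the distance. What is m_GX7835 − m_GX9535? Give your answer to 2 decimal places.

L_GX7835/L_GX9535 = (0.780)²(3.00)⁴ = 49.28.
F_GX7835/F_GX9535 = (L_GX7835/L_GX9535)/(d_GX7835/d_GX9535)² = 49.28/0.6257 = 78.76.
m_GX7835 − m_GX9535 = −2.5 log₁₀(78.76) = -4.74.

-4.74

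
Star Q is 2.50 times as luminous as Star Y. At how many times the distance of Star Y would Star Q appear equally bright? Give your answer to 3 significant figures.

Equal flux requires L_Q/d_Q² = L_Y/d_Y², so d_Q/d_Y = √(L_Q/L_Y)
= √(2.50) = 1.581.

1.58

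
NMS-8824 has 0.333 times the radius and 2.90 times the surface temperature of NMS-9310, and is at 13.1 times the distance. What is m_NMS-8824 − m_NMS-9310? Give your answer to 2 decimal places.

L_NMS-8824/L_NMS-9310 = (0.333)²(2.90)⁴ = 7.843.
F_NMS-8824/F_NMS-9310 = (L_NMS-8824/L_NMS-9310)/(d_NMS-8824/d_NMS-9310)² = 7.843/171.6 = 0.04570.
m_NMS-8824 − m_NMS-9310 = −2.5 log₁₀(0.04570) = 3.35.

3.35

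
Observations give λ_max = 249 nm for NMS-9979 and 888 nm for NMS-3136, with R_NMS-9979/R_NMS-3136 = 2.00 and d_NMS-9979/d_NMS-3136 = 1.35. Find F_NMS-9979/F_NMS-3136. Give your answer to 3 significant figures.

Wien's law: T_NMS-9979/T_NMS-3136 = λ_NMS-3136/λ_NMS-9979 = 888/249 = 3.566.
L_NMS-9979/L_NMS-3136 = (R_NMS-9979/R_NMS-3136)²(T_NMS-9979/T_NMS-3136)⁴ = (2.00)²(3.566)⁴ = 647.0.
F_NMS-9979/F_NMS-3136 = (L_NMS-9979/L_NMS-3136)/(d_NMS-9979/d_NMS-3136)² = 647.0/(1.35)² = 355.0.

355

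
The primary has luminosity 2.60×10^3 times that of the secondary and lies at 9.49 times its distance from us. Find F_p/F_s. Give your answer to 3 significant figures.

F = L/(4πd²), so F_p/F_s = (L_p/L_s) / (d_p/d_s)²
= 2.60×10^3 / (9.49)² = 2.60×10^3 / 90.06 = 28.87.

28.9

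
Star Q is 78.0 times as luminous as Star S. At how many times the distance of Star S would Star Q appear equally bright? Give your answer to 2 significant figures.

8.8

Equal flux requires L_Q/d_Q² = L_S/d_S², so d_Q/d_S = √(L_Q/L_S)
= √(78.0) = 8.832.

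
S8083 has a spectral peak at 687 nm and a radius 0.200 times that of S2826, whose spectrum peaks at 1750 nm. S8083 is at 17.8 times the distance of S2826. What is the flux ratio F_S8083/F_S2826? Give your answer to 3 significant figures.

0.00532

Wien's law: T_S8083/T_S2826 = λ_S2826/λ_S8083 = 1750/687 = 2.547.
L_S8083/L_S2826 = (R_S8083/R_S2826)²(T_S8083/T_S2826)⁴ = (0.200)²(2.547)⁴ = 1.684.
F_S8083/F_S2826 = (L_S8083/L_S2826)/(d_S8083/d_S2826)² = 1.684/(17.8)² = 0.005316.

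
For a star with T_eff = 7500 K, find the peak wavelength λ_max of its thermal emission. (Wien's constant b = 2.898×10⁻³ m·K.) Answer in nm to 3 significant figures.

386 nm

λ_max = b/T = 2.898×10⁻³ / 7500 = 3.86×10^-7 m = 386.4 nm.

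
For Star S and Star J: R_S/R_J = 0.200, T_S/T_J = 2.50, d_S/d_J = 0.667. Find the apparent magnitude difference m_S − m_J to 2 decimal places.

-1.36

L_S/L_J = (0.200)²(2.50)⁴ = 1.563.
F_S/F_J = (L_S/L_J)/(d_S/d_J)² = 1.563/0.4449 = 3.512.
m_S − m_J = −2.5 log₁₀(3.512) = -1.36.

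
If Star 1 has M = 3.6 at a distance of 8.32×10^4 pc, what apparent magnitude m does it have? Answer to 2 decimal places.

23.20

m = M + 5 log₁₀(d/10 pc) = 3.6 + 5 log₁₀(8.32×10^4/10)
  = 3.6 + 5 × 3.920 = 3.6 + 19.60 = 23.20.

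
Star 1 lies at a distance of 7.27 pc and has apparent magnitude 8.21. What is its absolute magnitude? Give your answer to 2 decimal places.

8.90

M = m − 5 log₁₀(d/10 pc) = 8.21 − 5 log₁₀(7.27/10)
  = 8.21 − 5 × -0.138 = 8.21 − -0.69 = 8.90.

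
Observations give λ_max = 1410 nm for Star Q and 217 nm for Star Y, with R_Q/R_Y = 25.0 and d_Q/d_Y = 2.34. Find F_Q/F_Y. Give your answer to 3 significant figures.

Wien's law: T_Q/T_Y = λ_Y/λ_Q = 217/1410 = 0.1539.
L_Q/L_Y = (R_Q/R_Y)²(T_Q/T_Y)⁴ = (25.0)²(0.1539)⁴ = 0.3506.
F_Q/F_Y = (L_Q/L_Y)/(d_Q/d_Y)² = 0.3506/(2.34)² = 0.06403.

0.0640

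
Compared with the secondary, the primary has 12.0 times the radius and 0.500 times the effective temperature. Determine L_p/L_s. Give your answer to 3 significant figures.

From the Stefan–Boltzmann law, L ∝ R²T⁴, so
L_p/L_s = (R_p/R_s)² (T_p/T_s)⁴ = (12.0)² × (0.500)⁴ = 144.0 × 0.06250 = 9.000.

9.00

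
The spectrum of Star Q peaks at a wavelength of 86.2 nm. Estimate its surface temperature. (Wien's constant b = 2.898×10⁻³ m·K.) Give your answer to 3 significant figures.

T = b/λ_max = 2.898×10⁻³ / (86.2×10⁻⁹) = 3.362×10^4 K.

3.36×10^4 K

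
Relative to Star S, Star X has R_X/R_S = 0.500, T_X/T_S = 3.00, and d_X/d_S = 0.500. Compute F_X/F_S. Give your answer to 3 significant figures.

L_X/L_S = (R_X/R_S)²(T_X/T_S)⁴ = (0.500)² × (3.00)⁴ = 20.25.
F_X/F_S = (L_X/L_S)/(d_X/d_S)² = 20.25 / (0.500)² = 81.00.

81.0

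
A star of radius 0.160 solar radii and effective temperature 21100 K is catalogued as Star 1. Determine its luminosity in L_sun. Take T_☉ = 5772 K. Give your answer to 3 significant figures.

L/L_☉ = (R/R_☉)² (T/T_☉)⁴ = (0.160)² × (21100/5772)⁴
       = 0.02560 × (3.656)⁴ = 0.02560 × 178.6 = 4.572.

4.57 L_sun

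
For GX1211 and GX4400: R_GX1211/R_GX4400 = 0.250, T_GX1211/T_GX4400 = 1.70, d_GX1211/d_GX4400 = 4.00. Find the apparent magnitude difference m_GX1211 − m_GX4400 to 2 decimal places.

L_GX1211/L_GX4400 = (0.250)²(1.70)⁴ = 0.5220.
F_GX1211/F_GX4400 = (L_GX1211/L_GX4400)/(d_GX1211/d_GX4400)² = 0.5220/16.00 = 0.03263.
m_GX1211 − m_GX4400 = −2.5 log₁₀(0.03263) = 3.72.

3.72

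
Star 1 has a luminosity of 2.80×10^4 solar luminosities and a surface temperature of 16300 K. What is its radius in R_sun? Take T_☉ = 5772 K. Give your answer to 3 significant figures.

21.0 R_sun

R/R_☉ = √(L/L_☉) / (T/T_☉)² = √(2.80×10^4) / (2.824)²
       = 167.3 / 7.975 = 20.98.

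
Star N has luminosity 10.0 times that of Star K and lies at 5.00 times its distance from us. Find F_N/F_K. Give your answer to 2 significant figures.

0.40

F = L/(4πd²), so F_N/F_K = (L_N/L_K) / (d_N/d_K)²
= 10.0 / (5.00)² = 10.0 / 25.00 = 0.4000.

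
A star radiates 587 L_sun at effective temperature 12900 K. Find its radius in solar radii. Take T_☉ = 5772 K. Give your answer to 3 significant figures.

4.85 solar radii

R/R_☉ = √(L/L_☉) / (T/T_☉)² = √(587) / (2.235)²
       = 24.23 / 4.995 = 4.851.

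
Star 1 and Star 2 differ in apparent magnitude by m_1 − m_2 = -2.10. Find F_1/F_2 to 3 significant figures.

F_1/F_2 = 10^(−(m_1 − m_2)/2.5) = 10^(2.10/2.5) = 10^0.840 = 6.918.

6.92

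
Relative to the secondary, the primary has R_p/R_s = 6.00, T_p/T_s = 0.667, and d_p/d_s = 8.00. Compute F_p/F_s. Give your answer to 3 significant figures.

L_p/L_s = (R_p/R_s)²(T_p/T_s)⁴ = (6.00)² × (0.667)⁴ = 7.125.
F_p/F_s = (L_p/L_s)/(d_p/d_s)² = 7.125 / (8.00)² = 0.1113.

0.111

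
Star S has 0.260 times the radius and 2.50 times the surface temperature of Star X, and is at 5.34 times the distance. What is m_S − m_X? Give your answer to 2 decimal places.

2.58

L_S/L_X = (0.260)²(2.50)⁴ = 2.641.
F_S/F_X = (L_S/L_X)/(d_S/d_X)² = 2.641/28.52 = 0.09260.
m_S − m_X = −2.5 log₁₀(0.09260) = 2.58.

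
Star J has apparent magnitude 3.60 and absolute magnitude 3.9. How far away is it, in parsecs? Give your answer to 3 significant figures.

8.71 pc

m − M = 5 log₁₀(d/10 pc)
3.60 − (3.9) = -0.30 = 5 log₁₀(d/10)
d = 10 × 10^(-0.30/5) = 10 × 10^-0.060 = 8.710 pc.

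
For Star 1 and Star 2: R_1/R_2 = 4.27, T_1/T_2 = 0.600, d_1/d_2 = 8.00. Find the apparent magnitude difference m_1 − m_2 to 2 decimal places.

3.58

L_1/L_2 = (4.27)²(0.600)⁴ = 2.363.
F_1/F_2 = (L_1/L_2)/(d_1/d_2)² = 2.363/64.00 = 0.03692.
m_1 − m_2 = −2.5 log₁₀(0.03692) = 3.58.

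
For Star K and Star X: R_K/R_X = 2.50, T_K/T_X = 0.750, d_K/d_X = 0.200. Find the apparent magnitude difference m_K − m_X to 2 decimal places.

-4.24

L_K/L_X = (2.50)²(0.750)⁴ = 1.978.
F_K/F_X = (L_K/L_X)/(d_K/d_X)² = 1.978/0.04000 = 49.44.
m_K − m_X = −2.5 log₁₀(49.44) = -4.24.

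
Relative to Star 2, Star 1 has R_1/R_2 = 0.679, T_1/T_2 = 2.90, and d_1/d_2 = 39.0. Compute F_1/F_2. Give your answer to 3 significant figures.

0.0214

L_1/L_2 = (R_1/R_2)²(T_1/T_2)⁴ = (0.679)² × (2.90)⁴ = 32.61.
F_1/F_2 = (L_1/L_2)/(d_1/d_2)² = 32.61 / (39.0)² = 0.02144.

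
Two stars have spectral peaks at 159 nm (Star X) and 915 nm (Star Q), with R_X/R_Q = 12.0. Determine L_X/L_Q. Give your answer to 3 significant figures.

Wien's law gives T ∝ 1/λ_max, so T_X/T_Q = λ_Q/λ_X = 915/159 = 5.755.
Then L ∝ R²T⁴ gives L_X/L_Q = (12.0)² × (5.755)⁴ = 144.0 × 1097 = 1.579×10^5.

1.58×10^5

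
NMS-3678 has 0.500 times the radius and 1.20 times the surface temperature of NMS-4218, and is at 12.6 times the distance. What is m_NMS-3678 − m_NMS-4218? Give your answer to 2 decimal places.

L_NMS-3678/L_NMS-4218 = (0.500)²(1.20)⁴ = 0.5184.
F_NMS-3678/F_NMS-4218 = (L_NMS-3678/L_NMS-4218)/(d_NMS-3678/d_NMS-4218)² = 0.5184/158.8 = 0.003265.
m_NMS-3678 − m_NMS-4218 = −2.5 log₁₀(0.003265) = 6.22.

6.22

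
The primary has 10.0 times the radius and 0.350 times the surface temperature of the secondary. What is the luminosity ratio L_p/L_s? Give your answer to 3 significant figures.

1.50

From the Stefan–Boltzmann law, L ∝ R²T⁴, so
L_p/L_s = (R_p/R_s)² (T_p/T_s)⁴ = (10.0)² × (0.350)⁴ = 100.0 × 0.01501 = 1.501.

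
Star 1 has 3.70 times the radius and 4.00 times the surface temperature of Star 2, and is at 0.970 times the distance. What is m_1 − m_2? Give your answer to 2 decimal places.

L_1/L_2 = (3.70)²(4.00)⁴ = 3505.
F_1/F_2 = (L_1/L_2)/(d_1/d_2)² = 3505/0.9409 = 3725.
m_1 − m_2 = −2.5 log₁₀(3725) = -8.93.

-8.93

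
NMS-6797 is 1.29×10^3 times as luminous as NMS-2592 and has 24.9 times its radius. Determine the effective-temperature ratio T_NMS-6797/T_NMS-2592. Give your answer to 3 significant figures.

L ∝ R²T⁴ gives T ∝ (L/R²)^(1/4), so
T_NMS-6797/T_NMS-2592 = (1.29×10^3 / 24.9²)^(1/4) = (2.081)^(1/4) = 1.201.

1.20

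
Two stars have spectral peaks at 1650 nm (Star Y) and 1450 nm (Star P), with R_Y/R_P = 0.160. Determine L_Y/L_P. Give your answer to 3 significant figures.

Wien's law gives T ∝ 1/λ_max, so T_Y/T_P = λ_P/λ_Y = 1450/1650 = 0.8788.
Then L ∝ R²T⁴ gives L_Y/L_P = (0.160)² × (0.8788)⁴ = 0.02560 × 0.5964 = 0.01527.

0.0153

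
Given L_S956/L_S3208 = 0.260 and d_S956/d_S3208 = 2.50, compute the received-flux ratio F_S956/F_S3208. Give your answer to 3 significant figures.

F = L/(4πd²), so F_S956/F_S3208 = (L_S956/L_S3208) / (d_S956/d_S3208)²
= 0.260 / (2.50)² = 0.260 / 6.250 = 0.04160.

0.0416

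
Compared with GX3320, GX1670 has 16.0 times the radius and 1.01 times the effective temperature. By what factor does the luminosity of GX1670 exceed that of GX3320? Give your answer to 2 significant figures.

From the Stefan–Boltzmann law, L ∝ R²T⁴, so
L_GX1670/L_GX3320 = (R_GX1670/R_GX3320)² (T_GX1670/T_GX3320)⁴ = (16.0)² × (1.01)⁴ = 256.0 × 1.041 = 266.4.

2.7×10^2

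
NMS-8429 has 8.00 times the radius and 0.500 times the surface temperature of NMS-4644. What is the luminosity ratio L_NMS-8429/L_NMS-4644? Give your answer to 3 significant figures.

4.00

From the Stefan–Boltzmann law, L ∝ R²T⁴, so
L_NMS-8429/L_NMS-4644 = (R_NMS-8429/R_NMS-4644)² (T_NMS-8429/T_NMS-4644)⁴ = (8.00)² × (0.500)⁴ = 64.00 × 0.06250 = 4.000.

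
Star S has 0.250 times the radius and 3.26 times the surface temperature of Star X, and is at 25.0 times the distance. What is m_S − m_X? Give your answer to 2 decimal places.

4.87

L_S/L_X = (0.250)²(3.26)⁴ = 7.059.
F_S/F_X = (L_S/L_X)/(d_S/d_X)² = 7.059/625.0 = 0.01129.
m_S − m_X = −2.5 log₁₀(0.01129) = 4.87.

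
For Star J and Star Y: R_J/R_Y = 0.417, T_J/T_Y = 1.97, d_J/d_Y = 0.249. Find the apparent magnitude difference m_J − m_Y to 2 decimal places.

-4.06

L_J/L_Y = (0.417)²(1.97)⁴ = 2.619.
F_J/F_Y = (L_J/L_Y)/(d_J/d_Y)² = 2.619/0.06200 = 42.24.
m_J − m_Y = −2.5 log₁₀(42.24) = -4.06.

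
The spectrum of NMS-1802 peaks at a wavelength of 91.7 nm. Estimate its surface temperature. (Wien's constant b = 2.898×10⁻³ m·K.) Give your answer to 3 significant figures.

T = b/λ_max = 2.898×10⁻³ / (91.7×10⁻⁹) = 3.160×10^4 K.

3.16×10^4 K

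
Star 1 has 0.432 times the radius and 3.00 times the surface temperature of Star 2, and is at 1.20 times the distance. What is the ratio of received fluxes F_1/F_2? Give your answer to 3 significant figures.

10.5

L_1/L_2 = (R_1/R_2)²(T_1/T_2)⁴ = (0.432)² × (3.00)⁴ = 15.12.
F_1/F_2 = (L_1/L_2)/(d_1/d_2)² = 15.12 / (1.20)² = 10.50.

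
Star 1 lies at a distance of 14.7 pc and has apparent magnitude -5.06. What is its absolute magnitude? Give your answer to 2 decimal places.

M = m − 5 log₁₀(d/10 pc) = -5.06 − 5 log₁₀(14.7/10)
  = -5.06 − 5 × 0.167 = -5.06 − 0.84 = -5.90.

-5.90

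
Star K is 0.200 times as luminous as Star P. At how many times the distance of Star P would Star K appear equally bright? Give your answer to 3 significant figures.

0.447

Equal flux requires L_K/d_K² = L_P/d_P², so d_K/d_P = √(L_K/L_P)
= √(0.200) = 0.4472.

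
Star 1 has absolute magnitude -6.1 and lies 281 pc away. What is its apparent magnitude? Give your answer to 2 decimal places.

m = M + 5 log₁₀(d/10 pc) = -6.1 + 5 log₁₀(281/10)
  = -6.1 + 5 × 1.449 = -6.1 + 7.24 = 1.14.

1.14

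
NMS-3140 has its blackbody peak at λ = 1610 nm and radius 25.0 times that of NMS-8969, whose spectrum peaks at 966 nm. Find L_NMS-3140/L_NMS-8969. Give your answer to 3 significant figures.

81.0

Wien's law gives T ∝ 1/λ_max, so T_NMS-3140/T_NMS-8969 = λ_NMS-8969/λ_NMS-3140 = 966/1610 = 0.6000.
Then L ∝ R²T⁴ gives L_NMS-3140/L_NMS-8969 = (25.0)² × (0.6000)⁴ = 625.0 × 0.1296 = 81.00.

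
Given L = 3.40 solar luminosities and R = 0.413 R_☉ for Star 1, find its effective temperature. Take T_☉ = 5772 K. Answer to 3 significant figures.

1.22×10^4 K

T/T_☉ = (L/L_☉)^(1/4) / (R/R_☉)^(1/2)
T = 5772 × (3.40)^(1/4) / √(0.413) = 5772 × 1.358 / 0.6427 = 1.220×10^4 K.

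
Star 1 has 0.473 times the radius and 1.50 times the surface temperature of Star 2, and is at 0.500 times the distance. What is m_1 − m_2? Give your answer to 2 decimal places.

L_1/L_2 = (0.473)²(1.50)⁴ = 1.133.
F_1/F_2 = (L_1/L_2)/(d_1/d_2)² = 1.133/0.2500 = 4.531.
m_1 − m_2 = −2.5 log₁₀(4.531) = -1.64.

-1.64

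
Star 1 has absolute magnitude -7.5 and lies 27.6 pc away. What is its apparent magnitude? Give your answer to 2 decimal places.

m = M + 5 log₁₀(d/10 pc) = -7.5 + 5 log₁₀(27.6/10)
  = -7.5 + 5 × 0.441 = -7.5 + 2.20 = -5.30.

-5.30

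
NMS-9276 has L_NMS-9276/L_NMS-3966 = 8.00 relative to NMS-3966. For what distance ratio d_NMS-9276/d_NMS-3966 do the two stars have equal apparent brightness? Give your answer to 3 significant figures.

2.83

Equal flux requires L_NMS-9276/d_NMS-9276² = L_NMS-3966/d_NMS-3966², so d_NMS-9276/d_NMS-3966 = √(L_NMS-9276/L_NMS-3966)
= √(8.00) = 2.828.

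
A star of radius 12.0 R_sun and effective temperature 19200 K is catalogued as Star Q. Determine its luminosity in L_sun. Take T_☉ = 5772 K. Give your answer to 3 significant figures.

1.76×10^4 L_sun

L/L_☉ = (R/R_☉)² (T/T_☉)⁴ = (12.0)² × (19200/5772)⁴
       = 144.0 × (3.326)⁴ = 144.0 × 122.4 = 1.763×10^4.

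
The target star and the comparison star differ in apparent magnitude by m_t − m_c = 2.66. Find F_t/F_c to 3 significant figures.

0.0863

F_t/F_c = 10^(−(m_t − m_c)/2.5) = 10^(-2.66/2.5) = 10^-1.064 = 0.08630.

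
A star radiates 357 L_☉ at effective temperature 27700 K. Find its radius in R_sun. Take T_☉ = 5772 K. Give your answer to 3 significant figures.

0.820 R_sun

R/R_☉ = √(L/L_☉) / (T/T_☉)² = √(357) / (4.799)²
       = 18.89 / 23.03 = 0.8204.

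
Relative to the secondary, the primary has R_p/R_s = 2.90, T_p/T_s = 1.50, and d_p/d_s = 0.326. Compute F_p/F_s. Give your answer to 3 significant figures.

L_p/L_s = (R_p/R_s)²(T_p/T_s)⁴ = (2.90)² × (1.50)⁴ = 42.58.
F_p/F_s = (L_p/L_s)/(d_p/d_s)² = 42.58 / (0.326)² = 400.6.

401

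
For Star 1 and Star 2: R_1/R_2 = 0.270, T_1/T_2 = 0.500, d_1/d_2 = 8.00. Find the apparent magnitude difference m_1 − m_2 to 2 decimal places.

L_1/L_2 = (0.270)²(0.500)⁴ = 0.004556.
F_1/F_2 = (L_1/L_2)/(d_1/d_2)² = 0.004556/64.00 = 7.119×10^-5.
m_1 − m_2 = −2.5 log₁₀(7.119×10^-5) = 10.37.

10.37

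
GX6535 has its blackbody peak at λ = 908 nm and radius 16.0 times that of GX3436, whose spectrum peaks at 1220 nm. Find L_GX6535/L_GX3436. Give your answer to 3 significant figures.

Wien's law gives T ∝ 1/λ_max, so T_GX6535/T_GX3436 = λ_GX3436/λ_GX6535 = 1220/908 = 1.344.
Then L ∝ R²T⁴ gives L_GX6535/L_GX3436 = (16.0)² × (1.344)⁴ = 256.0 × 3.259 = 834.3.

834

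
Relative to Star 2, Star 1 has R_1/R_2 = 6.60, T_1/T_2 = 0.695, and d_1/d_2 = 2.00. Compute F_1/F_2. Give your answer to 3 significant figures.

L_1/L_2 = (R_1/R_2)²(T_1/T_2)⁴ = (6.60)² × (0.695)⁴ = 10.16.
F_1/F_2 = (L_1/L_2)/(d_1/d_2)² = 10.16 / (2.00)² = 2.541.

2.54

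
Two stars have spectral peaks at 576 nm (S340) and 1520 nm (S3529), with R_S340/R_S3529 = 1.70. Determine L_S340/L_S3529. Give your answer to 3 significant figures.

140

Wien's law gives T ∝ 1/λ_max, so T_S340/T_S3529 = λ_S3529/λ_S340 = 1520/576 = 2.639.
Then L ∝ R²T⁴ gives L_S340/L_S3529 = (1.70)² × (2.639)⁴ = 2.890 × 48.49 = 140.1.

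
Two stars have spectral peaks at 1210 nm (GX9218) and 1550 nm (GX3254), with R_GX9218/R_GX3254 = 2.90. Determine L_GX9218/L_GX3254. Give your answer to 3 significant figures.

Wien's law gives T ∝ 1/λ_max, so T_GX9218/T_GX3254 = λ_GX3254/λ_GX9218 = 1550/1210 = 1.281.
Then L ∝ R²T⁴ gives L_GX9218/L_GX3254 = (2.90)² × (1.281)⁴ = 8.410 × 2.693 = 22.65.

22.6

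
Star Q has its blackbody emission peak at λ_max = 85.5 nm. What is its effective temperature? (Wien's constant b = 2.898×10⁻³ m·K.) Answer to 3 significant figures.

T = b/λ_max = 2.898×10⁻³ / (85.5×10⁻⁹) = 3.389×10^4 K.

3.39×10^4 K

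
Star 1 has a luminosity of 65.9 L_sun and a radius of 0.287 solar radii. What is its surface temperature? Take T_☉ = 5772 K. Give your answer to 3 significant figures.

T/T_☉ = (L/L_☉)^(1/4) / (R/R_☉)^(1/2)
T = 5772 × (65.9)^(1/4) / √(0.287) = 5772 × 2.849 / 0.5357 = 3.070×10^4 K.

3.07×10^4 K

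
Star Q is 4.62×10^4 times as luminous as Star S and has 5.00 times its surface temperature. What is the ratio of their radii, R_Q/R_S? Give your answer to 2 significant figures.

L ∝ R²T⁴ gives R ∝ √L / T², so
R_Q/R_S = √(4.62×10^4) / (5.00)² = 214.9 / 25.00 = 8.598.

8.6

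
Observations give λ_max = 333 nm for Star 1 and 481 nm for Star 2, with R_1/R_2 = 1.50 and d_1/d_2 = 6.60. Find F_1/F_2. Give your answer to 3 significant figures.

0.225

Wien's law: T_1/T_2 = λ_2/λ_1 = 481/333 = 1.444.
L_1/L_2 = (R_1/R_2)²(T_1/T_2)⁴ = (1.50)²(1.444)⁴ = 9.795.
F_1/F_2 = (L_1/L_2)/(d_1/d_2)² = 9.795/(6.60)² = 0.2249.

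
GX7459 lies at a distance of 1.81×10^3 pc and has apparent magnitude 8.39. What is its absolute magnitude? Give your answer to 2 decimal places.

-2.90

M = m − 5 log₁₀(d/10 pc) = 8.39 − 5 log₁₀(1.81×10^3/10)
  = 8.39 − 5 × 2.258 = 8.39 − 11.29 = -2.90.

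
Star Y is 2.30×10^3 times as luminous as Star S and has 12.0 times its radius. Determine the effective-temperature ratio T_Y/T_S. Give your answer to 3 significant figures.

2.00

L ∝ R²T⁴ gives T ∝ (L/R²)^(1/4), so
T_Y/T_S = (2.30×10^3 / 12.0²)^(1/4) = (15.97)^(1/4) = 1.999.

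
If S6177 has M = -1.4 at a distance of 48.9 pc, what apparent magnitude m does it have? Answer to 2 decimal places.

2.05

m = M + 5 log₁₀(d/10 pc) = -1.4 + 5 log₁₀(48.9/10)
  = -1.4 + 5 × 0.689 = -1.4 + 3.45 = 2.05.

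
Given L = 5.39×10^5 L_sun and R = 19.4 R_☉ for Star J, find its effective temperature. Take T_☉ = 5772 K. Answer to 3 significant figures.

3.55×10^4 K

T/T_☉ = (L/L_☉)^(1/4) / (R/R_☉)^(1/2)
T = 5772 × (5.39×10^5)^(1/4) / √(19.4) = 5772 × 27.10 / 4.405 = 3.551×10^4 K.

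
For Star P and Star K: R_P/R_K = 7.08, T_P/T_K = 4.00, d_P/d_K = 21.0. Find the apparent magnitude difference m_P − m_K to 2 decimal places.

-3.66

L_P/L_K = (7.08)²(4.00)⁴ = 1.283×10^4.
F_P/F_K = (L_P/L_K)/(d_P/d_K)² = 1.283×10^4/441.0 = 29.10.
m_P − m_K = −2.5 log₁₀(29.10) = -3.66.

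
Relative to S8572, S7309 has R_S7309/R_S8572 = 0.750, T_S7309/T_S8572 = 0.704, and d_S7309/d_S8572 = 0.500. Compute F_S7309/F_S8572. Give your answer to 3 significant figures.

0.553

L_S7309/L_S8572 = (R_S7309/R_S8572)²(T_S7309/T_S8572)⁴ = (0.750)² × (0.704)⁴ = 0.1382.
F_S7309/F_S8572 = (L_S7309/L_S8572)/(d_S7309/d_S8572)² = 0.1382 / (0.500)² = 0.5527.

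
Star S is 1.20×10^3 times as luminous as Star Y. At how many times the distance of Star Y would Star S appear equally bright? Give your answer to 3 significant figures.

Equal flux requires L_S/d_S² = L_Y/d_Y², so d_S/d_Y = √(L_S/L_Y)
= √(1.20×10^3) = 34.64.

34.6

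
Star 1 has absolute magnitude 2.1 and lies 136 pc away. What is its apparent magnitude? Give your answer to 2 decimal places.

7.77

m = M + 5 log₁₀(d/10 pc) = 2.1 + 5 log₁₀(136/10)
  = 2.1 + 5 × 1.134 = 2.1 + 5.67 = 7.77.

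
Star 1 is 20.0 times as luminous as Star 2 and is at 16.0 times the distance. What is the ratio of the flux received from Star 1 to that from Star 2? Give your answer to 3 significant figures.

0.0781

F = L/(4πd²), so F_1/F_2 = (L_1/L_2) / (d_1/d_2)²
= 20.0 / (16.0)² = 20.0 / 256.0 = 0.07812.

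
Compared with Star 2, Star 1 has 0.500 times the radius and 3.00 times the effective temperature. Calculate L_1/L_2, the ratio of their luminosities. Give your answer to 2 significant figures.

20

From the Stefan–Boltzmann law, L ∝ R²T⁴, so
L_1/L_2 = (R_1/R_2)² (T_1/T_2)⁴ = (0.500)² × (3.00)⁴ = 0.2500 × 81.00 = 20.25.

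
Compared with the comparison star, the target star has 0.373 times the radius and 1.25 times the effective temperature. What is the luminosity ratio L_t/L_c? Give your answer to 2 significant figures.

0.34

From the Stefan–Boltzmann law, L ∝ R²T⁴, so
L_t/L_c = (R_t/R_c)² (T_t/T_c)⁴ = (0.373)² × (1.25)⁴ = 0.1391 × 2.441 = 0.3397.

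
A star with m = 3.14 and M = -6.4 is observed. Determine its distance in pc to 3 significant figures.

809 pc

m − M = 5 log₁₀(d/10 pc)
3.14 − (-6.4) = 9.54 = 5 log₁₀(d/10)
d = 10 × 10^(9.54/5) = 10 × 10^1.908 = 809.1 pc.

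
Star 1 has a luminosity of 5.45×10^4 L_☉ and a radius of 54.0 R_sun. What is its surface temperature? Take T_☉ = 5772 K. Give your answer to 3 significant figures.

1.20×10^4 K

T/T_☉ = (L/L_☉)^(1/4) / (R/R_☉)^(1/2)
T = 5772 × (5.45×10^4)^(1/4) / √(54.0) = 5772 × 15.28 / 7.348 = 1.200×10^4 K.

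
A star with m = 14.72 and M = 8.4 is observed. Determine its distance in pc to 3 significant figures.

184 pc

m − M = 5 log₁₀(d/10 pc)
14.72 − (8.4) = 6.32 = 5 log₁₀(d/10)
d = 10 × 10^(6.32/5) = 10 × 10^1.264 = 183.7 pc.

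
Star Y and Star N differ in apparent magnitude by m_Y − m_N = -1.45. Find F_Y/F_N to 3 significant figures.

3.80

F_Y/F_N = 10^(−(m_Y − m_N)/2.5) = 10^(1.45/2.5) = 10^0.580 = 3.802.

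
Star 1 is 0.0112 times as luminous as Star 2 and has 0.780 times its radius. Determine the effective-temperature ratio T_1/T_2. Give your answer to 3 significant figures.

0.368

L ∝ R²T⁴ gives T ∝ (L/R²)^(1/4), so
T_1/T_2 = (0.0112 / 0.780²)^(1/4) = (0.01841)^(1/4) = 0.3683.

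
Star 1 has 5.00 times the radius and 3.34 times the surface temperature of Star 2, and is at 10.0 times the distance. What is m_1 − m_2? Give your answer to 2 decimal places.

-3.73

L_1/L_2 = (5.00)²(3.34)⁴ = 3111.
F_1/F_2 = (L_1/L_2)/(d_1/d_2)² = 3111/100.0 = 31.11.
m_1 − m_2 = −2.5 log₁₀(31.11) = -3.73.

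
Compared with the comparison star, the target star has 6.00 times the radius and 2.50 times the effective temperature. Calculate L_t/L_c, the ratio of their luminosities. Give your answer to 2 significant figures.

From the Stefan–Boltzmann law, L ∝ R²T⁴, so
L_t/L_c = (R_t/R_c)² (T_t/T_c)⁴ = (6.00)² × (2.50)⁴ = 36.00 × 39.06 = 1406.

1.4×10^3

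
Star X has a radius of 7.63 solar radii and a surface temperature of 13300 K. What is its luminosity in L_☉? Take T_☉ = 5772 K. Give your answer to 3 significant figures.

1.64×10^3 L_☉

L/L_☉ = (R/R_☉)² (T/T_☉)⁴ = (7.63)² × (13300/5772)⁴
       = 58.22 × (2.304)⁴ = 58.22 × 28.19 = 1641.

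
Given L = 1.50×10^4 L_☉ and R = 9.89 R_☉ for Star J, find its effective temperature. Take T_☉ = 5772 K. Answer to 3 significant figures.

T/T_☉ = (L/L_☉)^(1/4) / (R/R_☉)^(1/2)
T = 5772 × (1.50×10^4)^(1/4) / √(9.89) = 5772 × 11.07 / 3.145 = 2.031×10^4 K.

2.03×10^4 K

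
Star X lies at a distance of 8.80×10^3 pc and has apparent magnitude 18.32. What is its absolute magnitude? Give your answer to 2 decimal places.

3.60

M = m − 5 log₁₀(d/10 pc) = 18.32 − 5 log₁₀(8.80×10^3/10)
  = 18.32 − 5 × 2.944 = 18.32 − 14.72 = 3.60.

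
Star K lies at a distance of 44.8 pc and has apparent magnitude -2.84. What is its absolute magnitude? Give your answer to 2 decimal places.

-6.10

M = m − 5 log₁₀(d/10 pc) = -2.84 − 5 log₁₀(44.8/10)
  = -2.84 − 5 × 0.651 = -2.84 − 3.26 = -6.10.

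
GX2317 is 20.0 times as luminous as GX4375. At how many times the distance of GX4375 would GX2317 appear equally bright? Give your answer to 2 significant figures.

4.5

Equal flux requires L_GX2317/d_GX2317² = L_GX4375/d_GX4375², so d_GX2317/d_GX4375 = √(L_GX2317/L_GX4375)
= √(20.0) = 4.472.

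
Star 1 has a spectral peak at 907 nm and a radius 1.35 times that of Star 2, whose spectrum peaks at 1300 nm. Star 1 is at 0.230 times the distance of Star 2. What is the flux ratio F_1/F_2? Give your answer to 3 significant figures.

Wien's law: T_1/T_2 = λ_2/λ_1 = 1300/907 = 1.433.
L_1/L_2 = (R_1/R_2)²(T_1/T_2)⁴ = (1.35)²(1.433)⁴ = 7.692.
F_1/F_2 = (L_1/L_2)/(d_1/d_2)² = 7.692/(0.230)² = 145.4.

145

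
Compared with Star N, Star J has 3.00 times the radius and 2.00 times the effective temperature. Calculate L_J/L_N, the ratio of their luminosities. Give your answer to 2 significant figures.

1.4×10^2

From the Stefan–Boltzmann law, L ∝ R²T⁴, so
L_J/L_N = (R_J/R_N)² (T_J/T_N)⁴ = (3.00)² × (2.00)⁴ = 9.000 × 16.00 = 144.0.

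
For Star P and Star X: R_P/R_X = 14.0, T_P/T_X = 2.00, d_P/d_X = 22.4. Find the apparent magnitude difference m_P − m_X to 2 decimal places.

-1.99

L_P/L_X = (14.0)²(2.00)⁴ = 3136.
F_P/F_X = (L_P/L_X)/(d_P/d_X)² = 3136/501.8 = 6.250.
m_P − m_X = −2.5 log₁₀(6.250) = -1.99.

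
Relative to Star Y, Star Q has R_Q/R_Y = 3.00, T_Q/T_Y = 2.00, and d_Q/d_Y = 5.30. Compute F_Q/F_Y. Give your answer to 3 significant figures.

L_Q/L_Y = (R_Q/R_Y)²(T_Q/T_Y)⁴ = (3.00)² × (2.00)⁴ = 144.0.
F_Q/F_Y = (L_Q/L_Y)/(d_Q/d_Y)² = 144.0 / (5.30)² = 5.126.

5.13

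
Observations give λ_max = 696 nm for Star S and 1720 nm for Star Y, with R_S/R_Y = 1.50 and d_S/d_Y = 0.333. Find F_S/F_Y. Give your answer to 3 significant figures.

Wien's law: T_S/T_Y = λ_Y/λ_S = 1720/696 = 2.471.
L_S/L_Y = (R_S/R_Y)²(T_S/T_Y)⁴ = (1.50)²(2.471)⁴ = 83.92.
F_S/F_Y = (L_S/L_Y)/(d_S/d_Y)² = 83.92/(0.333)² = 756.8.

757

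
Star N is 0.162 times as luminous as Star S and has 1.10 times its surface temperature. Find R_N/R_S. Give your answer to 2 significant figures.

L ∝ R²T⁴ gives R ∝ √L / T², so
R_N/R_S = √(0.162) / (1.10)² = 0.4025 / 1.210 = 0.3326.

0.33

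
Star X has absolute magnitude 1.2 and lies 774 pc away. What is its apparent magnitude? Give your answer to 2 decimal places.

10.64

m = M + 5 log₁₀(d/10 pc) = 1.2 + 5 log₁₀(774/10)
  = 1.2 + 5 × 1.889 = 1.2 + 9.44 = 10.64.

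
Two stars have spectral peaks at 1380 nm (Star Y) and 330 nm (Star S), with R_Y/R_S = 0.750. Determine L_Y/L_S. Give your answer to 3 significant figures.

0.00184

Wien's law gives T ∝ 1/λ_max, so T_Y/T_S = λ_S/λ_Y = 330/1380 = 0.2391.
Then L ∝ R²T⁴ gives L_Y/L_S = (0.750)² × (0.2391)⁴ = 0.5625 × 0.003270 = 0.001839.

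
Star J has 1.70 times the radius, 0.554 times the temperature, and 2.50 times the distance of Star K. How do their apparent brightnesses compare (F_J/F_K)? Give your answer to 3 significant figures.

0.0436

L_J/L_K = (R_J/R_K)²(T_J/T_K)⁴ = (1.70)² × (0.554)⁴ = 0.2722.
F_J/F_K = (L_J/L_K)/(d_J/d_K)² = 0.2722 / (2.50)² = 0.04356.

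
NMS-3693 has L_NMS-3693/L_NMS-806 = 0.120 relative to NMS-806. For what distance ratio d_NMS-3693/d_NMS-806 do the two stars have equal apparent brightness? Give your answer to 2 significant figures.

0.35

Equal flux requires L_NMS-3693/d_NMS-3693² = L_NMS-806/d_NMS-806², so d_NMS-3693/d_NMS-806 = √(L_NMS-3693/L_NMS-806)
= √(0.120) = 0.3464.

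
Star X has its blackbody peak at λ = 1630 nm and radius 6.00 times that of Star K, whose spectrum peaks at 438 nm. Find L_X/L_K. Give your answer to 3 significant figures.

Wien's law gives T ∝ 1/λ_max, so T_X/T_K = λ_K/λ_X = 438/1630 = 0.2687.
Then L ∝ R²T⁴ gives L_X/L_K = (6.00)² × (0.2687)⁴ = 36.00 × 0.005214 = 0.1877.

0.188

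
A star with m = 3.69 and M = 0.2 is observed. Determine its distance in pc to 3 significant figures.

m − M = 5 log₁₀(d/10 pc)
3.69 − (0.2) = 3.49 = 5 log₁₀(d/10)
d = 10 × 10^(3.49/5) = 10 × 10^0.698 = 49.89 pc.

49.9 pc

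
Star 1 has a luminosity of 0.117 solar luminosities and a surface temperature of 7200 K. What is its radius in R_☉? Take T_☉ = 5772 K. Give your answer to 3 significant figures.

0.220 R_☉

R/R_☉ = √(L/L_☉) / (T/T_☉)² = √(0.117) / (1.247)²
       = 0.3421 / 1.556 = 0.2198.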